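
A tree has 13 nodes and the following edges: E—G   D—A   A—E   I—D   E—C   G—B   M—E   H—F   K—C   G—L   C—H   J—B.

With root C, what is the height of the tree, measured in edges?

A deepest node is I, reached by C → E → A → D → I.
That path has 4 edges, so the height is 4.

4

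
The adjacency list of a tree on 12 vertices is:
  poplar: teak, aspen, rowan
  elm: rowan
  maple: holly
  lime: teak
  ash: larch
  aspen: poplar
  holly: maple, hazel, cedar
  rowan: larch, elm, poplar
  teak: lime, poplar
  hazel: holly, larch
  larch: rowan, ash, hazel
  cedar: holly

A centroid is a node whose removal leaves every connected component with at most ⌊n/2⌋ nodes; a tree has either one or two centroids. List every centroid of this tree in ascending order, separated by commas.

larch, rowan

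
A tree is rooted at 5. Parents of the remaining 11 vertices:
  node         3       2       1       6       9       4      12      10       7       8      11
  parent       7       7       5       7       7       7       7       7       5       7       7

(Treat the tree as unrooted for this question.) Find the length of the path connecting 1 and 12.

Walking from 1: 1 – 5 – 7 – 12. Length 3.

3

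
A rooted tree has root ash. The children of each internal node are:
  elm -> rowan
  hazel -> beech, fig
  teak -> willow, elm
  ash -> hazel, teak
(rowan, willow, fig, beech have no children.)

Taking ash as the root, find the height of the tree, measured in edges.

The longest root-to-leaf path is ash → teak → elm → rowan (3 edges).

3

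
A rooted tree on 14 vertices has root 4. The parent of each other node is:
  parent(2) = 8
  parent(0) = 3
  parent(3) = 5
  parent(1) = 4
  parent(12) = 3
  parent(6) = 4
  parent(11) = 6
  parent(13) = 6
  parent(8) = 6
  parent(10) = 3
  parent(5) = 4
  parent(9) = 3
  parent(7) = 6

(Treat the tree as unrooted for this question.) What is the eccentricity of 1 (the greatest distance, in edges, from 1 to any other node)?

4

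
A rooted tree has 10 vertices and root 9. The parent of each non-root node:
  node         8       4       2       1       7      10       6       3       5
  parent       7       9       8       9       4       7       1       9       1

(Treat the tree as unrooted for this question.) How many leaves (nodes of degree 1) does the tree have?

5

Degree-1 nodes: 2, 3, 5, 6, 10 — 5 of them.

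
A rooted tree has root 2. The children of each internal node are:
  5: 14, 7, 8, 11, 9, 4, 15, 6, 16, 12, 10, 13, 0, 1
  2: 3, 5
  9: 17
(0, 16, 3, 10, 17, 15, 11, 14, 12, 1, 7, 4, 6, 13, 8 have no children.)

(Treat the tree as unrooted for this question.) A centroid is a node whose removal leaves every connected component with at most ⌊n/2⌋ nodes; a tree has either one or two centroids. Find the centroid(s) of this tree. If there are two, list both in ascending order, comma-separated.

Removing 5 splits the tree into components of sizes 2, 2, 1, 1, 1, 1, 1, 1, 1, 1, 1, 1, 1, 1, 1; the largest is 2 ≤ ⌊18/2⌋ = 9.
No neighbour of 5 does as well, so 5 is the unique centroid.

5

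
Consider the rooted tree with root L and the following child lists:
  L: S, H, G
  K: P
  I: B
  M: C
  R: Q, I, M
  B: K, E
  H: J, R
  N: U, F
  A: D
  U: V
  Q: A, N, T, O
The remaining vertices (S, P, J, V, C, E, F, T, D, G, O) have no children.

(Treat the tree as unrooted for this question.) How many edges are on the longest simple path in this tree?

8

A longest path is P – K – B – I – R – Q – N – U – V, with 8 edges.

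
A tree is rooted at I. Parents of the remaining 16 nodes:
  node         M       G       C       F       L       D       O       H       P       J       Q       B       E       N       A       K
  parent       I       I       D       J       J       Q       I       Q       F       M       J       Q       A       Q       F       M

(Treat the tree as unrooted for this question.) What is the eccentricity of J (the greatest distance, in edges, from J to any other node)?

3

A farthest node from J is E (G, C, O also at distance 3).
The path J-F-A-E has 3 edges.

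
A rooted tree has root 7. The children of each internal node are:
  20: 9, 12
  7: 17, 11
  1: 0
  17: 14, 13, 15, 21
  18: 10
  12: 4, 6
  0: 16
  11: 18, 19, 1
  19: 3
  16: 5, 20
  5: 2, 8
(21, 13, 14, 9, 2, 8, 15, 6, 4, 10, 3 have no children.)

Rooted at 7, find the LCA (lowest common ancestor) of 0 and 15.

7

Path 0→root: 0 1 11 7; path 15→root: 15 17 7.
First common node: 7.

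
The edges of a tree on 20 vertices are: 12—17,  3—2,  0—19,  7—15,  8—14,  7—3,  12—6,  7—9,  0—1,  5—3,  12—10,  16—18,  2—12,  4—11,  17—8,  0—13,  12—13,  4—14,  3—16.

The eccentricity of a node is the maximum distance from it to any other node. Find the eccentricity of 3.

7

A farthest node from 3 is 11.
The path 3 – 2 – 12 – 17 – 8 – 14 – 4 – 11 has 7 edges.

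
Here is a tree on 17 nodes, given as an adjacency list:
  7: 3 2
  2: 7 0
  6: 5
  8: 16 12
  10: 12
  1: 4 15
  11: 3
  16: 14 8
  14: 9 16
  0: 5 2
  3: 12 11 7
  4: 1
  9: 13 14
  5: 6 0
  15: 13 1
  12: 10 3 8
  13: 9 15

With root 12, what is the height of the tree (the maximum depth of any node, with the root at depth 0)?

8

The longest root-to-leaf path is 12 – 8 – 16 – 14 – 9 – 13 – 15 – 1 – 4 (8 edges).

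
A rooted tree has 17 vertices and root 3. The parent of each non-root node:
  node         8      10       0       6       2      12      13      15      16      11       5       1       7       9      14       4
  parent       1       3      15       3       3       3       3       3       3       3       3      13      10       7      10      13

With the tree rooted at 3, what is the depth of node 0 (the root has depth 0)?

2

Climbing from 0 to the root: 0 – 15 – 3. That's 2 steps.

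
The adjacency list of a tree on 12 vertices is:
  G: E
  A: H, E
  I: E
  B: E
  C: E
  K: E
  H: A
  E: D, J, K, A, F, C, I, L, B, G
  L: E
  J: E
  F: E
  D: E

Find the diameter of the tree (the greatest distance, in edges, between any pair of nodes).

BFS from H reaches D last, at distance 3; BFS from D confirms no node is farther.
Path: H-A-E-D.

3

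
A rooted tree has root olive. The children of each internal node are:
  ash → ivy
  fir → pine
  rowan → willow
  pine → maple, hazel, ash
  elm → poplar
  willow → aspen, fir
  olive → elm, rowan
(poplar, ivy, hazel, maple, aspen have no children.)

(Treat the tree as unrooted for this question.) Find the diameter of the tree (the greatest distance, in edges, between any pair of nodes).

8

A longest path is poplar-elm-olive-rowan-willow-fir-pine-ash-ivy, with 8 edges.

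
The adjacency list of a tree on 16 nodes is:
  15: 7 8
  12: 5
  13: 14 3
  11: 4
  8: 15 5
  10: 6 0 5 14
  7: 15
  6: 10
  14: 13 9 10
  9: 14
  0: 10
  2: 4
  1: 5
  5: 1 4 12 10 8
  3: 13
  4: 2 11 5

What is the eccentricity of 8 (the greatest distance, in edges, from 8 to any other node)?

5

A farthest node from 8 is 3.
The path 8–5–10–14–13–3 has 5 edges.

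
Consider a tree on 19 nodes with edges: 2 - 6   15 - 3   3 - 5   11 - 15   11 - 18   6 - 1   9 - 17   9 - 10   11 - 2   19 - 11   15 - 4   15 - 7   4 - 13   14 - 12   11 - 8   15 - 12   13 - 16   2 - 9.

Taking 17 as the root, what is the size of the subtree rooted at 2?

16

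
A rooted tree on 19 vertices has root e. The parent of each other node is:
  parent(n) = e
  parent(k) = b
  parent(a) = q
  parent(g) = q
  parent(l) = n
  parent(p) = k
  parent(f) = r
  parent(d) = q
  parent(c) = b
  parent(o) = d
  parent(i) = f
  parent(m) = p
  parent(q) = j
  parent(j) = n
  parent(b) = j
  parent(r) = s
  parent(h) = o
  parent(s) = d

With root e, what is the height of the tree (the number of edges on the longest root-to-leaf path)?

8

The longest root-to-leaf path is e–n–j–q–d–s–r–f–i (8 edges).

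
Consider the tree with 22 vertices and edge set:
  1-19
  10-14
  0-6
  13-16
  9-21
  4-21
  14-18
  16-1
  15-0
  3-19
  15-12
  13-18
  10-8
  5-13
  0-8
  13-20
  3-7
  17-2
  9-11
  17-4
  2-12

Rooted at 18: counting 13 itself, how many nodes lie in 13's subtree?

8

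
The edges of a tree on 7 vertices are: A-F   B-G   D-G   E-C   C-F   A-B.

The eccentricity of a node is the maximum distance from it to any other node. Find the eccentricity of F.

4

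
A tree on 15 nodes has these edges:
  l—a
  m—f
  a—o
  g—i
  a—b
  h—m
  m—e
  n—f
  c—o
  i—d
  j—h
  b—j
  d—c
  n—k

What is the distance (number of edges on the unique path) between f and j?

3

f–m–h–j: 3 edges.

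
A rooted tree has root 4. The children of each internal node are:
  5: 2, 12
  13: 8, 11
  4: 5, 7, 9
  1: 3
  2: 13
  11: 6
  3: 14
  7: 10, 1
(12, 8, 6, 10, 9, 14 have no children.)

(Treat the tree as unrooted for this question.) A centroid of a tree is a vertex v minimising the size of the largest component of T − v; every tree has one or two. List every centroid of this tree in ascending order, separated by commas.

Delete 5: the remaining components have sizes 7, 5, 1. Max 7 ≤ 7, so 5 is a centroid.
4 is adjacent to 5 and is also a centroid (the largest component after removing it is likewise 7).

4, 5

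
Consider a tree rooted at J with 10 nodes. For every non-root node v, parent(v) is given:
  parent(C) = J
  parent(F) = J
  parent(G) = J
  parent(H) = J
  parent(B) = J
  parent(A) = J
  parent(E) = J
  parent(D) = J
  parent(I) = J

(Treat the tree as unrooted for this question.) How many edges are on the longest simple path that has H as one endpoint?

A farthest node from H is D (I, B, G, F, C, E, A also at distance 2).
The path H-J-D has 2 edges.

2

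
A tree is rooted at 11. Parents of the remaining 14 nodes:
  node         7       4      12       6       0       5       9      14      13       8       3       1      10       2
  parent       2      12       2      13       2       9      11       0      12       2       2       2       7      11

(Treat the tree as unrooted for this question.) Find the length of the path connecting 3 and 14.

3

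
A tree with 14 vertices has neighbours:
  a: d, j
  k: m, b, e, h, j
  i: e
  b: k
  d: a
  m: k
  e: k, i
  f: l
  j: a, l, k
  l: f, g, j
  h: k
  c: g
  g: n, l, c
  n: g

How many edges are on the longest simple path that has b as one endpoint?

5

A farthest node from b is c (n also at distance 5).
The path b – k – j – l – g – c has 5 edges.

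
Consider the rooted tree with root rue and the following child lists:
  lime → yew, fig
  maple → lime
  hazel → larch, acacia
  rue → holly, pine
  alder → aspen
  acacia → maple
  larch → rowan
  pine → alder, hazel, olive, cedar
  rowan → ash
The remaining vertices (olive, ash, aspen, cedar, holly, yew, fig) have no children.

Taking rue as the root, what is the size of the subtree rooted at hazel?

9

The subtree rooted at hazel contains: hazel, acacia, larch, maple, rowan, lime, ash, fig, yew — 9 nodes.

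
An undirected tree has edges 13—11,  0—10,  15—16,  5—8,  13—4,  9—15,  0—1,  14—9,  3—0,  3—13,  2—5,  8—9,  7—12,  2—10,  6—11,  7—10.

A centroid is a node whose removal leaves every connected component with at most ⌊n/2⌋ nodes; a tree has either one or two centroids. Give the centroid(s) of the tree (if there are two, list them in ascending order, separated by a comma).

10

If 10 is removed the pieces have sizes 7, 7, 2, all ≤ ⌊17/2⌋ = 8.
No neighbour of 10 does as well, so 10 is the unique centroid.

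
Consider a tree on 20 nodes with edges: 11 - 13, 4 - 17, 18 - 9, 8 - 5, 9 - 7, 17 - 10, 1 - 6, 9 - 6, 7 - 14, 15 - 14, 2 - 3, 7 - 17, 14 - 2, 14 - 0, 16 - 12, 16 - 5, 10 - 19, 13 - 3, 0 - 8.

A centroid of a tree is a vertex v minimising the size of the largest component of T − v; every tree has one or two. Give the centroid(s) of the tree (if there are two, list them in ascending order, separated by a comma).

If 14 is removed the pieces have sizes 9, 5, 4, 1, all ≤ ⌊20/2⌋ = 10.
Every other node leaves some component of size > 10, so the centroid is unique.

14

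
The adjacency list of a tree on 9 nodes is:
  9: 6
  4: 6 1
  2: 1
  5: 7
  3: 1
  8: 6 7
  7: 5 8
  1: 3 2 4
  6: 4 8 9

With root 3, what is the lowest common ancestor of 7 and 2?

1

7's ancestor chain is 7, 8, 6, 4, 1, 3 and 2's is 2, 1, 3; they first meet at 1.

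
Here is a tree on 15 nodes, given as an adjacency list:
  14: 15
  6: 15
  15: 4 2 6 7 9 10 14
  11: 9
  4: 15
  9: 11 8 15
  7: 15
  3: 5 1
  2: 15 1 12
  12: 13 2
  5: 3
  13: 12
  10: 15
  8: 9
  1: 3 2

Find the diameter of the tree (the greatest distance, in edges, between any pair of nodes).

6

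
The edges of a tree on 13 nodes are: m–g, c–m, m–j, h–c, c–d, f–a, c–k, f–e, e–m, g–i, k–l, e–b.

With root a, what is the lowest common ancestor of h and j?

m

Ancestors of h (toward the root): h, c, m, e, f, a.
Ancestors of j: j, m, e, f, a.
The deepest node appearing in both lists is m.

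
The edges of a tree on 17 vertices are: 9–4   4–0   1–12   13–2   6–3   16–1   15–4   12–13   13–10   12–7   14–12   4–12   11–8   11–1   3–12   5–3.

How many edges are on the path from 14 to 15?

14–12–4–15: 3 edges.

3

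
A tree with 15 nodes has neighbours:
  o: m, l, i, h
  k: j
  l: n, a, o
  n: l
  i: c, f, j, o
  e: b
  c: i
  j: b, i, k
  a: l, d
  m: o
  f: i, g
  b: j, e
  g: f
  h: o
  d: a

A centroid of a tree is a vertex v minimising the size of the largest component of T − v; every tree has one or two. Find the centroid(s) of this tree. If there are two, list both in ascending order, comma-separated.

i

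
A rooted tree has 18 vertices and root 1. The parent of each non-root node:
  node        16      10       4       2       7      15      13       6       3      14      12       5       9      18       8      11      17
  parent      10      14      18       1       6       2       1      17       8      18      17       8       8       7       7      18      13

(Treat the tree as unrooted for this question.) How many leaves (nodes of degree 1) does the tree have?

8

Exactly 8 nodes have a single neighbour: 3, 4, 5, 9, 11, 12, 15, 16.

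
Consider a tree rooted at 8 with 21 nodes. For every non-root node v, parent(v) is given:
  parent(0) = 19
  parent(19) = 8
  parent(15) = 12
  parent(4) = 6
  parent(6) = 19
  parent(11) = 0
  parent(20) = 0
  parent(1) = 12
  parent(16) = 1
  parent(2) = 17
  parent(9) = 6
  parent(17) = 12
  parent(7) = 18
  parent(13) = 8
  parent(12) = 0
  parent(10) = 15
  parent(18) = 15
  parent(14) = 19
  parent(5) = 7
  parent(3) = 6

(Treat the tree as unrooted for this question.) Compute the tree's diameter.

Starting from 3, a farthest node is 5 at distance 8.
One longest path: 3 – 6 – 19 – 0 – 12 – 15 – 18 – 7 – 5.
So the diameter is 8.

8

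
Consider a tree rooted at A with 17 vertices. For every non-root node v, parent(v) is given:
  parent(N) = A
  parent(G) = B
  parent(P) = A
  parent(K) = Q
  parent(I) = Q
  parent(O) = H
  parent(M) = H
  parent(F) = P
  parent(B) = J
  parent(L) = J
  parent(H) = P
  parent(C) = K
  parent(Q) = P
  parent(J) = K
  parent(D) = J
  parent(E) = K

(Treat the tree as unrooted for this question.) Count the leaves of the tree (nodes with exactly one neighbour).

10

Degree-1 nodes: C, D, E, F, G, I, L, M, N, O — 10 of them.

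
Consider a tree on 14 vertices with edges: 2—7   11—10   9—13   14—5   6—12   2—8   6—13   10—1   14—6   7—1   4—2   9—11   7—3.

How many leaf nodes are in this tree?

5

Exactly 5 nodes have a single neighbour: 3, 4, 5, 8, 12.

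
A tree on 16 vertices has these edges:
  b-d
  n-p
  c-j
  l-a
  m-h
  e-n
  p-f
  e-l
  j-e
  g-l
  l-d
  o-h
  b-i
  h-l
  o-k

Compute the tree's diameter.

7

BFS from f reaches k last, at distance 7; BFS from k confirms no node is farther.
Path: f-p-n-e-l-h-o-k.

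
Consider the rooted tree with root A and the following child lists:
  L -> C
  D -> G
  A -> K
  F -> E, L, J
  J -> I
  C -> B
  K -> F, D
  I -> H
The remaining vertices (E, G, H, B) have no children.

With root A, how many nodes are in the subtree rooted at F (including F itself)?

8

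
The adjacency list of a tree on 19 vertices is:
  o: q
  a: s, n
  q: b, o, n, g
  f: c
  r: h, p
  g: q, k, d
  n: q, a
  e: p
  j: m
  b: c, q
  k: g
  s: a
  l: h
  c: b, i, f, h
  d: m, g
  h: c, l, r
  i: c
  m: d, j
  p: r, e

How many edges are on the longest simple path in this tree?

Starting from e, a farthest node is j at distance 10.
One longest path: e - p - r - h - c - b - q - g - d - m - j.
So the diameter is 10.

10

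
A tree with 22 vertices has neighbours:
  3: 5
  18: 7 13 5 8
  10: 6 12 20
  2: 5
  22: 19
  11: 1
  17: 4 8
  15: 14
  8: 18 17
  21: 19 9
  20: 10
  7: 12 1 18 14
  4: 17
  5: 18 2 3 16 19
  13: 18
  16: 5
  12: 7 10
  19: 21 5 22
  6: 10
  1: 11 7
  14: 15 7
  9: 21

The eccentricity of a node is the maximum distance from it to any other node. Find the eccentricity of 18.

Distances from 18 peak at 4, attained at 6 (9, 20 also at distance 4).
18-7-12-10-6

4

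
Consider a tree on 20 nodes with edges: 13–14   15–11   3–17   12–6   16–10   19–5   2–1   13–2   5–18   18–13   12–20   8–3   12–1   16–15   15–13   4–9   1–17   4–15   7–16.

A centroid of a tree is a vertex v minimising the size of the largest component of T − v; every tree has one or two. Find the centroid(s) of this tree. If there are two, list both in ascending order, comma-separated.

Delete 13: the remaining components have sizes 8, 7, 3, 1. Max 8 ≤ 10, so 13 is a centroid.
No neighbour of 13 does as well, so 13 is the unique centroid.

13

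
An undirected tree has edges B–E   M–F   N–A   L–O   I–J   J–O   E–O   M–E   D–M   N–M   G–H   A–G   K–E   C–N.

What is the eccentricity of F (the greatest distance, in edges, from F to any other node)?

5

A farthest node from F is I (H also at distance 5).
The path F–M–E–O–J–I has 5 edges.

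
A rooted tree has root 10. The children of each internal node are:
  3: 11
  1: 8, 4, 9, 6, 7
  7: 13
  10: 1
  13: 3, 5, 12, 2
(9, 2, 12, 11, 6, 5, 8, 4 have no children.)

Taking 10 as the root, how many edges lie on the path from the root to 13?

Climbing from 13 to the root: 13–7–1–10. That's 3 steps.

3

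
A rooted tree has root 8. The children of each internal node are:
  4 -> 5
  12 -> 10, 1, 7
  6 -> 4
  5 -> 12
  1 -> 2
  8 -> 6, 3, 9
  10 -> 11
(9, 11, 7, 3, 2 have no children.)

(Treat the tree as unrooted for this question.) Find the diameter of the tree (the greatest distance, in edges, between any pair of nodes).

7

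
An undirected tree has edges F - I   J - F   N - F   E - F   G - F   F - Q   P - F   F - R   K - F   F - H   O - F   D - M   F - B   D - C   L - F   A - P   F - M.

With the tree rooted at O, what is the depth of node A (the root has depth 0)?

O → F → P → A — 3 edges.

3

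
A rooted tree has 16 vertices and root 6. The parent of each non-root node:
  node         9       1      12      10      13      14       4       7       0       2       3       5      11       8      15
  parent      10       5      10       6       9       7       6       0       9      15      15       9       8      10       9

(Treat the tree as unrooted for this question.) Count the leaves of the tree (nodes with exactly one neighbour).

8

Degree-1 nodes: 1, 2, 3, 4, 11, 12, 13, 14 — 8 of them.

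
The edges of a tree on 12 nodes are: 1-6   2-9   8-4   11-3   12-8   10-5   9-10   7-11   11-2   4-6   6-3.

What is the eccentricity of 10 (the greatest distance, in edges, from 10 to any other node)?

The node farthest from 10 is 12, via 10-9-2-11-3-6-4-8-12 — 8 edges.

8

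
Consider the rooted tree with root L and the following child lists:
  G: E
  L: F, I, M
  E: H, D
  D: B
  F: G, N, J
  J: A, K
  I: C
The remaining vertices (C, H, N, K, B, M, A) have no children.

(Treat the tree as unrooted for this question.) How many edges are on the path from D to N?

4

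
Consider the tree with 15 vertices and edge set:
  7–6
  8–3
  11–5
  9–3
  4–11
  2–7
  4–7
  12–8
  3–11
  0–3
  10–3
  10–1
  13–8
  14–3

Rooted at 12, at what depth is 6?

12 → 8 → 3 → 11 → 4 → 7 → 6 — 6 edges.

6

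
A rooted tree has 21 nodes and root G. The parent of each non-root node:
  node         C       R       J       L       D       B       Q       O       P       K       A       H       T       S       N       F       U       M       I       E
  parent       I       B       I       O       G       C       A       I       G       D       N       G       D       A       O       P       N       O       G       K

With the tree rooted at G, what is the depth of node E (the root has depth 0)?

G–D–K–E — 3 edges.

3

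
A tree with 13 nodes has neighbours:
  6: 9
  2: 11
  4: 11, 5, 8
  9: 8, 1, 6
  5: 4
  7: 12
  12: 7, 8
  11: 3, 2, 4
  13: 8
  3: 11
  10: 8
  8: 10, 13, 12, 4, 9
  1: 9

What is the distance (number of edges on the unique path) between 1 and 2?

5

1–9–8–4–11–2: 5 edges.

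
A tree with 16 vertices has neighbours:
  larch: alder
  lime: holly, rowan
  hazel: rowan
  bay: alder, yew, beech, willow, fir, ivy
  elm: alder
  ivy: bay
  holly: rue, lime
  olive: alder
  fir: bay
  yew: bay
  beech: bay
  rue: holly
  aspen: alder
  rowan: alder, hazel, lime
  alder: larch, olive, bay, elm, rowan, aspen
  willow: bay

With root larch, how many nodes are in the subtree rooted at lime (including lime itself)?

3

Descendants of lime (including itself): lime, holly, rue. That's 3.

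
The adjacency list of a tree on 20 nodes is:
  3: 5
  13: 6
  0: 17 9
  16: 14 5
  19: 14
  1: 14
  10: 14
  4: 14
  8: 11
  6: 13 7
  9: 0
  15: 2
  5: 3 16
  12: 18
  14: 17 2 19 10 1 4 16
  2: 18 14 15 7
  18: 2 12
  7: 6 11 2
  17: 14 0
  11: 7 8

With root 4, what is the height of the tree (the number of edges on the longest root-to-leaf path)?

5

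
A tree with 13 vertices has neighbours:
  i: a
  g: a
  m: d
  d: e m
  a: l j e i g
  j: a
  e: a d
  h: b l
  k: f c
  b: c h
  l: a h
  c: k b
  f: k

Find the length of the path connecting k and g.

k–c–b–h–l–a–g: 6 edges.

6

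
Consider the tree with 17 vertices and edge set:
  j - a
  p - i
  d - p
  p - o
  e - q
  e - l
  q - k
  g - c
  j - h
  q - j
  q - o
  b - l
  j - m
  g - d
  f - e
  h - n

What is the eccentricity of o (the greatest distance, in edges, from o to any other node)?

A farthest node from o is n (c, b also at distance 4).
The path o–q–j–h–n has 4 edges.

4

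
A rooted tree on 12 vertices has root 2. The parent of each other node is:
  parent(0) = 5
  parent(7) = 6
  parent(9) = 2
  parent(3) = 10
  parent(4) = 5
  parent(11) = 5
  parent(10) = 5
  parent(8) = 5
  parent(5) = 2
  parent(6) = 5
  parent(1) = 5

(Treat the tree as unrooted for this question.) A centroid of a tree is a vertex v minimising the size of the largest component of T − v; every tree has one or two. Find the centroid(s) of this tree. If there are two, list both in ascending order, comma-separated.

5

If 5 is removed the pieces have sizes 2, 2, 2, 1, 1, 1, 1, 1, all ≤ ⌊12/2⌋ = 6.
No neighbour of 5 does as well, so 5 is the unique centroid.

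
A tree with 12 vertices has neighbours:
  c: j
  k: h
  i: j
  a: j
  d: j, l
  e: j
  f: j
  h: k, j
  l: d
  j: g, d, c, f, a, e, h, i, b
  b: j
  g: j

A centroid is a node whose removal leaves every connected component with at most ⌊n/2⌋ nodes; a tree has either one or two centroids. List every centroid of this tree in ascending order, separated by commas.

Delete j: the remaining components have sizes 2, 2, 1, 1, 1, 1, 1, 1, 1. Max 2 ≤ 6, so j is a centroid.
Every other node leaves some component of size > 6, so the centroid is unique.

j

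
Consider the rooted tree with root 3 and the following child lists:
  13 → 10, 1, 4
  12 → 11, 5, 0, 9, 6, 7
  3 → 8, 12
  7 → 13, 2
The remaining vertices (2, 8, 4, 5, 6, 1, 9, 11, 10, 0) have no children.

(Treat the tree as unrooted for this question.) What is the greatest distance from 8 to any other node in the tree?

5

The node farthest from 8 is 10 (1, 4 also at distance 5), via 8–3–12–7–13–10 — 5 edges.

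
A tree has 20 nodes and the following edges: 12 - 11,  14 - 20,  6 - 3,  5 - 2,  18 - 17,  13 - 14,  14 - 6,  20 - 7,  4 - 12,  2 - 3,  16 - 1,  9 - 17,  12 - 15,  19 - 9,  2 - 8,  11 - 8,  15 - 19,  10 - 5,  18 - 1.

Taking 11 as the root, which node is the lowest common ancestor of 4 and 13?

4's ancestor chain is 4, 12, 11 and 13's is 13, 14, 6, 3, 2, 8, 11; they first meet at 11.

11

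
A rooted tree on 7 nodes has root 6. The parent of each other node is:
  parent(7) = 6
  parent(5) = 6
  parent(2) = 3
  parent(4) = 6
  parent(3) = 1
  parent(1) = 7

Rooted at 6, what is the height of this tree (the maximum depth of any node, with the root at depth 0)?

4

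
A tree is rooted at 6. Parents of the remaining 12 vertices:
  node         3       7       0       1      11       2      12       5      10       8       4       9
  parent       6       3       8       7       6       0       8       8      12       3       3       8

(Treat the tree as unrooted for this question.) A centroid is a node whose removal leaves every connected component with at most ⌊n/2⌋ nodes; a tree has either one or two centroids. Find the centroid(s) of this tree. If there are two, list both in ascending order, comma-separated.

If 8 is removed the pieces have sizes 6, 2, 2, 1, 1, all ≤ ⌊13/2⌋ = 6.
No neighbour of 8 does as well, so 8 is the unique centroid.

8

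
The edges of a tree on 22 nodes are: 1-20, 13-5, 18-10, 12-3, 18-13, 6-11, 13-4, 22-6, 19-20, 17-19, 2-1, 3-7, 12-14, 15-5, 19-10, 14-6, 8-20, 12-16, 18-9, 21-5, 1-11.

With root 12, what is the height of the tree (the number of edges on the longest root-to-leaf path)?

11

A deepest node is 15, reached by 12-14-6-11-1-20-19-10-18-13-5-15.
That path has 11 edges, so the height is 11.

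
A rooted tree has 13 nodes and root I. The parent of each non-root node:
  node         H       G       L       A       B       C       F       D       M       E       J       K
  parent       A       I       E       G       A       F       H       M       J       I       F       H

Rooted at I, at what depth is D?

7

Climbing from D to the root: D–M–J–F–H–A–G–I. That's 7 steps.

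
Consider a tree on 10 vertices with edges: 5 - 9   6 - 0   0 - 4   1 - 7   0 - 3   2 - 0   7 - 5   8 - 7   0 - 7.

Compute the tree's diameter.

Starting from 9, a farthest node is 2 at distance 4.
One longest path: 9–5–7–0–2.
So the diameter is 4.

4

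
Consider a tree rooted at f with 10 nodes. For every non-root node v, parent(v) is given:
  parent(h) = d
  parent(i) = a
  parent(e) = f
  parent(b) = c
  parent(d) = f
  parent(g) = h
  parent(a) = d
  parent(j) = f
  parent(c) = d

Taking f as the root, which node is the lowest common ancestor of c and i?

d

Path c→root: c d f; path i→root: i a d f.
First common node: d.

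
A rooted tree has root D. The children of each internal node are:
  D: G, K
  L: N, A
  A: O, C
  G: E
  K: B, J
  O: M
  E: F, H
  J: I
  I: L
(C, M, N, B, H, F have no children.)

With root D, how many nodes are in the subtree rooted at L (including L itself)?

Descendants of L (including itself): L, N, A, C, O, M. That's 6.

6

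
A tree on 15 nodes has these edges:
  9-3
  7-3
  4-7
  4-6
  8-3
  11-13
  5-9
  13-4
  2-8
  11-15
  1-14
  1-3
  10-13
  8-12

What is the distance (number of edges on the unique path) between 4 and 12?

The path is 4 - 7 - 3 - 8 - 12, which has 4 edges.

4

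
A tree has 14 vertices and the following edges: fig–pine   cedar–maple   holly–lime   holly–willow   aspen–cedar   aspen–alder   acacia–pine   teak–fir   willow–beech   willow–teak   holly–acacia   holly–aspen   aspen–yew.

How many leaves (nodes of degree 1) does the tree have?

The leaves are alder, beech, fig, fir, lime, maple, yew.
That is 7 leaves.

7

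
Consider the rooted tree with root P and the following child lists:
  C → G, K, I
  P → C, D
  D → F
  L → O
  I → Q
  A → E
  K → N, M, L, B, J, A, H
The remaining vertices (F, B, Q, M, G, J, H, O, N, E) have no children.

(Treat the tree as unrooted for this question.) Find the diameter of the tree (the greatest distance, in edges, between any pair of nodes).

6

A longest path is F - D - P - C - K - A - E, with 6 edges.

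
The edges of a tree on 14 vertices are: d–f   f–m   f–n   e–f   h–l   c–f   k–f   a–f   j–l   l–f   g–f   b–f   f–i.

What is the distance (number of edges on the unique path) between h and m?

h–l–f–m: 3 edges.

3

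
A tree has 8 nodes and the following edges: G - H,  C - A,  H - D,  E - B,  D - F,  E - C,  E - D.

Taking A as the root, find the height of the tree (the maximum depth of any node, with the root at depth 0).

5

A deepest node is G, reached by A-C-E-D-H-G.
That path has 5 edges, so the height is 5.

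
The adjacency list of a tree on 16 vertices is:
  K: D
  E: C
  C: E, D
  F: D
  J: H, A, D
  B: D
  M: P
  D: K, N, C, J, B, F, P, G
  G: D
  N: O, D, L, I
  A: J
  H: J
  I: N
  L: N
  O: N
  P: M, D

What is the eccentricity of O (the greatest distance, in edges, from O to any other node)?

Distances from O peak at 4, attained at H (A, M, E also at distance 4).
O – N – D – J – H

4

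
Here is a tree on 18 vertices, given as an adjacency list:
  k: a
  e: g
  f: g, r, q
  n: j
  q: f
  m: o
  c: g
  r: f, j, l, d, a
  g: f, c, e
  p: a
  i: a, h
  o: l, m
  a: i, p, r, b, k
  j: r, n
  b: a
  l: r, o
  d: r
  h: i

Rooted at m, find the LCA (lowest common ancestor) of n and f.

n's ancestor chain is n, j, r, l, o, m and f's is f, r, l, o, m; they first meet at r.

r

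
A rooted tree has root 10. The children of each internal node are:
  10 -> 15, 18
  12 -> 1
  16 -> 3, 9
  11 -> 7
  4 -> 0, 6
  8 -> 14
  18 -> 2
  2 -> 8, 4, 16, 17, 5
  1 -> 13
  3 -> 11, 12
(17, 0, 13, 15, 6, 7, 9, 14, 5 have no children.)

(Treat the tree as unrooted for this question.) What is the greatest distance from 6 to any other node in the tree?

The node farthest from 6 is 13, via 6 – 4 – 2 – 16 – 3 – 12 – 1 – 13 — 7 edges.

7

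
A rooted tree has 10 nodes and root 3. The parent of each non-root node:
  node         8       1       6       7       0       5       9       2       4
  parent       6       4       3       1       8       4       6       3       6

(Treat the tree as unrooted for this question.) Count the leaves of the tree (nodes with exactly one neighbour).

The leaves are 0, 2, 5, 7, 9.
That is 5 leaves.

5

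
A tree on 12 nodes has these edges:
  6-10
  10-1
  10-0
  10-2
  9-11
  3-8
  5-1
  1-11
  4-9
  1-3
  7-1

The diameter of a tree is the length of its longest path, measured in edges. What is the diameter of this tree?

5

Starting from 4, a farthest node is 0 at distance 5.
One longest path: 4–9–11–1–10–0.
So the diameter is 5.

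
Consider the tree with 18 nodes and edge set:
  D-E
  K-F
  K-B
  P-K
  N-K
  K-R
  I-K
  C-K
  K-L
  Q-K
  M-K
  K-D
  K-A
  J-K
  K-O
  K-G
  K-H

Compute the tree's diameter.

3

Starting from E, a farthest node is J at distance 3.
One longest path: E - D - K - J.
So the diameter is 3.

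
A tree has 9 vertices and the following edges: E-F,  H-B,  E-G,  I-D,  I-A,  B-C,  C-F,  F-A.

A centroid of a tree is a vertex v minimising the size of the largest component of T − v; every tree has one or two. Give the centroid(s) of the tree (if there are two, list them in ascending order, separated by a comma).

Delete F: the remaining components have sizes 3, 3, 2. Max 3 ≤ 4, so F is a centroid.
No neighbour of F does as well, so F is the unique centroid.

F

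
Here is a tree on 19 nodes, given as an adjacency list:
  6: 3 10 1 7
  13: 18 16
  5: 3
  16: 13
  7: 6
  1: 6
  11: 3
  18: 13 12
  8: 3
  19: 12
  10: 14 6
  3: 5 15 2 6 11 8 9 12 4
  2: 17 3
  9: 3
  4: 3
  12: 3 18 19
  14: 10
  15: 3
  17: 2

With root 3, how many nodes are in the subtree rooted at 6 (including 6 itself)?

5

The subtree rooted at 6 contains: 6, 1, 10, 7, 14 — 5 nodes.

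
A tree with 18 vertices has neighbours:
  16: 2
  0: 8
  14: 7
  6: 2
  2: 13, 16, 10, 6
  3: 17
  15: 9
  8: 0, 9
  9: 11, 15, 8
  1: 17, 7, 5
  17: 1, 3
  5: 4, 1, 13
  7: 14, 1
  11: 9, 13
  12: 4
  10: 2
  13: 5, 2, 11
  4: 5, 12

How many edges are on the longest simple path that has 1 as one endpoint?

A farthest node from 1 is 0.
The path 1-5-13-11-9-8-0 has 6 edges.

6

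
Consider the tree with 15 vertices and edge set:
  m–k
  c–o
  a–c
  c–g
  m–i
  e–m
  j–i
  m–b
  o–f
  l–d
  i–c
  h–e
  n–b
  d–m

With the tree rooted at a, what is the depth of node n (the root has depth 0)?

5

Path from a to n: a → c → i → m → b → n, which has 5 edges.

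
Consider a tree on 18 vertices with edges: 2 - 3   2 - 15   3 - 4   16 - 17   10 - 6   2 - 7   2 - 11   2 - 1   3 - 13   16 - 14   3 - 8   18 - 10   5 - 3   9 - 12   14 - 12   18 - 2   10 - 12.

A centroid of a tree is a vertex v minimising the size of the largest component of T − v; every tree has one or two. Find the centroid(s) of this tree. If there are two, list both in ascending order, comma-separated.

Removing 2 splits the tree into components of sizes 8, 5, 1, 1, 1, 1; the largest is 8 ≤ ⌊18/2⌋ = 9.
No neighbour of 2 does as well, so 2 is the unique centroid.

2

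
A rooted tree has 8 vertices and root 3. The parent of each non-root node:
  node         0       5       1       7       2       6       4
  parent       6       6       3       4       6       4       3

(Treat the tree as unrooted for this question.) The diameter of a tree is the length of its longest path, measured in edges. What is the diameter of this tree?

4

Starting from 1, a farthest node is 5 at distance 4.
One longest path: 1–3–4–6–5.
So the diameter is 4.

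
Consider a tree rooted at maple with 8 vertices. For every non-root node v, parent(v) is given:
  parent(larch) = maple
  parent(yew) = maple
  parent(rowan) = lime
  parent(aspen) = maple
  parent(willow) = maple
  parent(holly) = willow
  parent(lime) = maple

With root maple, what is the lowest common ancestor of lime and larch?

maple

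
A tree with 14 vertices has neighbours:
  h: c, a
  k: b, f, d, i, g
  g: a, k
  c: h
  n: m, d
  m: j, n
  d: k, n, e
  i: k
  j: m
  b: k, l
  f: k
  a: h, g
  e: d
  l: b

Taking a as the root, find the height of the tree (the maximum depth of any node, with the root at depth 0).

j sits deepest: a-g-k-d-n-m-j — 6 edges from the root.

6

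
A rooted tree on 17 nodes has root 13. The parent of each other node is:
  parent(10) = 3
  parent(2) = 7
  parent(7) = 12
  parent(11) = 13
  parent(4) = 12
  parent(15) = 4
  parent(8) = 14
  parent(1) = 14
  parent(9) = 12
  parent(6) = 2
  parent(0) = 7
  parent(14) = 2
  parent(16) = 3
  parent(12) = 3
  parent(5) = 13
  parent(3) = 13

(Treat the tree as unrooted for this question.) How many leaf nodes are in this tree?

10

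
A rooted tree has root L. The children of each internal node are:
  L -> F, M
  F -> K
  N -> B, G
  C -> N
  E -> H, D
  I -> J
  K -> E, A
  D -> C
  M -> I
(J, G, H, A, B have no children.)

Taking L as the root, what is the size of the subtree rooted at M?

3

Descendants of M (including itself): M, I, J. That's 3.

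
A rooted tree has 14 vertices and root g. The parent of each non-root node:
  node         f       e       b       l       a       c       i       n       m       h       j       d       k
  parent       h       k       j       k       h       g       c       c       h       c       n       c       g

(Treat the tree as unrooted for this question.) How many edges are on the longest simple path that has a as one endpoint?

5

Distances from a peak at 5, attained at e (l, b also at distance 5).
a–h–c–g–k–e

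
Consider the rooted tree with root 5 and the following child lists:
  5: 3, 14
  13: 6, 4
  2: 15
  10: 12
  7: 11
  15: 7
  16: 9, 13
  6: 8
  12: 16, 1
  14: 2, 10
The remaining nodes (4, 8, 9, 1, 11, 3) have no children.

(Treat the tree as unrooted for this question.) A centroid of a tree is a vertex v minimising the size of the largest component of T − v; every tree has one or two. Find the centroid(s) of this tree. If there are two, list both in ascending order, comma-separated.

10, 12

Delete 10: the remaining components have sizes 8, 7. Max 8 ≤ 8, so 10 is a centroid.
Its neighbour 12 also leaves a largest component of size 8, so both are centroids.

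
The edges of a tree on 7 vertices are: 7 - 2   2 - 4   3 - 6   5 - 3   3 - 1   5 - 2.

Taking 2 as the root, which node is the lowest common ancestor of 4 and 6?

4's ancestor chain is 4, 2 and 6's is 6, 3, 5, 2; they first meet at 2.

2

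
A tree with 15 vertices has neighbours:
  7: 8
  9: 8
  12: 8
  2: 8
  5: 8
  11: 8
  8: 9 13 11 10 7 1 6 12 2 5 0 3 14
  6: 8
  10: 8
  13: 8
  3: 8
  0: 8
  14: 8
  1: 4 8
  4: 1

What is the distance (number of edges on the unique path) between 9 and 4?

Walking from 9: 9 - 8 - 1 - 4. Length 3.

3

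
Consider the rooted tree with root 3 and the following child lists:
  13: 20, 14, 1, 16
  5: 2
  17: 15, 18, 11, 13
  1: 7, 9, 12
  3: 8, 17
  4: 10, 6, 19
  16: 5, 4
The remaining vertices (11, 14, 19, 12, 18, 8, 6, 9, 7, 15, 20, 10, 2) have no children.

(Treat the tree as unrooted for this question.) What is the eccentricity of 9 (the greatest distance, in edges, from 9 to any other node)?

5

Distances from 9 peak at 5, attained at 19 (6, 10, 2, 8 also at distance 5).
9 – 1 – 13 – 16 – 4 – 19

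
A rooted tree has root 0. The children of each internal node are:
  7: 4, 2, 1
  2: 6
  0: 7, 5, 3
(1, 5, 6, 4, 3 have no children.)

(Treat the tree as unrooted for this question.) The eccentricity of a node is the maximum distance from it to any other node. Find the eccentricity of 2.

Distances from 2 peak at 3, attained at 3 (5 also at distance 3).
2 – 7 – 0 – 3

3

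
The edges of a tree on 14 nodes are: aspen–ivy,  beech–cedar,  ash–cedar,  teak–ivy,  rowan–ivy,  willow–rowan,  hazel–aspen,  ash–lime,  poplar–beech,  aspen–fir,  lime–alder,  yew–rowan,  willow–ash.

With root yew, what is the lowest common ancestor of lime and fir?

rowan

Ancestors of lime (toward the root): lime, ash, willow, rowan, yew.
Ancestors of fir: fir, aspen, ivy, rowan, yew.
The deepest node appearing in both lists is rowan.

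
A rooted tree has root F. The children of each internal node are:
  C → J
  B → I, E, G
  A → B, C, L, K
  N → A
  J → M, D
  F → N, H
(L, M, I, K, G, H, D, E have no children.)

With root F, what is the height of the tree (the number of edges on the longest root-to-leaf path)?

The longest root-to-leaf path is F–N–A–C–J–M (5 edges).

5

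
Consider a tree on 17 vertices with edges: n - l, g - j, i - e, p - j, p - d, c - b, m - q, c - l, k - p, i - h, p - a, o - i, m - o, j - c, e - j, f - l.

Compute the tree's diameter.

Starting from q, a farthest node is n at distance 8.
One longest path: q - m - o - i - e - j - c - l - n.
So the diameter is 8.

8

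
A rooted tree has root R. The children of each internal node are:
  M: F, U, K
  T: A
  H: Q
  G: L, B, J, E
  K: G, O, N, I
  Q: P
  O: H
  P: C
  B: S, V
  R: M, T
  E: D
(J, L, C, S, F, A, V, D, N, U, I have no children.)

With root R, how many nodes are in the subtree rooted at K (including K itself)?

16

Descendants of K (including itself): K, G, O, N, I, E, B, L, J, H, D, V, S, Q, P, C. That's 16.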